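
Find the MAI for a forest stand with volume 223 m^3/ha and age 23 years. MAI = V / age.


MAI = 223 / 23 = 9.6957 ≈ 9.70 m^3/ha/yr

9.70 m^3/ha/yr


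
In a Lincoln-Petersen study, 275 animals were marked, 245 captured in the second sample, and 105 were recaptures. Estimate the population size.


N = M * C / R = 275 * 245 / 105 = 67375 / 105 = 641.67 ≈ 642

642 individuals


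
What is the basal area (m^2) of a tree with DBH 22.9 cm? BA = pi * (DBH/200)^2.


D/200 = 22.9/200 = 0.1145 m
(D/200)^2 = 0.1145^2 = 0.01311025
BA = 3.141593 * 0.01311025 = 0.0411871 ≈ 0.0412 m^2

0.0412 m^2


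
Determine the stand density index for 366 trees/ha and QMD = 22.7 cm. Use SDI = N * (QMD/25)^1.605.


QMD/25 = 22.7/25 = 0.908
(0.908)^1.605 = exp(1.605 * ln(0.908)) = exp(1.605 * (-0.0965109)) = exp(-0.154900) = 0.856501
SDI = 366 * 0.856501 = 313.479 ≈ 313

313


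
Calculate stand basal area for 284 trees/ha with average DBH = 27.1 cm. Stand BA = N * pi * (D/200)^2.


(D/200)^2 = (27.1/200)^2 = 0.1355^2 = 0.01836025
Individual BA = 3.141593 * 0.01836025 = 0.0576804 m^2
Stand BA = 284 * 0.0576804 = 16.3812 ≈ 16.38 m^2/ha

16.38 m^2/ha


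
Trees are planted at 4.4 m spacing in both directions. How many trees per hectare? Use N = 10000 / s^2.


N = 10000 / 4.4^2 = 10000 / 19.36 = 516.529 ≈ 517 trees/ha

517 trees/ha


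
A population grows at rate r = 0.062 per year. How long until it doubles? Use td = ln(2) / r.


td = ln(2) / 0.062 = 0.693147 / 0.062 = 11.1798 ≈ 11.2 years

11.2 years


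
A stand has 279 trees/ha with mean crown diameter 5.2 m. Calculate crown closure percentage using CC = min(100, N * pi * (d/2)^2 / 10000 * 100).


(d/2)^2 = (5.2/2)^2 = 2.6^2 = 6.76
Crown area = 3.141593 * 6.76 = 21.2372 m^2
N * area / 10000 * 100 = 279 * 21.2372 / 10000 * 100 = 59.2518
CC = min(100, 59.2518) = 59.2518 ≈ 59.3%

59.3%


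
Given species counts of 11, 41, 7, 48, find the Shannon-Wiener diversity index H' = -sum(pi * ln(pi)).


Total N = 11 + 41 + 7 + 48 = 107
Per-species terms:
  p = 11/107 = 0.102804; ln(p) = -2.274931; p*ln(p) = 0.102804 * (-2.274931) = -0.233872
  p = 41/107 = 0.383178; ln(p) = -0.959256; p*ln(p) = 0.383178 * (-0.959256) = -0.367566
  p = 7/107 = 0.065421; ln(p) = -2.726912; p*ln(p) = 0.065421 * (-2.726912) = -0.178397
  p = 48/107 = 0.448598; ln(p) = -0.801628; p*ln(p) = 0.448598 * (-0.801628) = -0.359609
sum(p*ln(p)) = (-0.233872) + (-0.367566) + (-0.178397) + (-0.359609) = -1.139444
H' = -(-1.139444) = 1.139444 ≈ 1.1394

1.1394


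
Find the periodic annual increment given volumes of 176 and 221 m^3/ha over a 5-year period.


PAI = (V2 - V1) / period = (221 - 176) / 5 = 45 / 5 = 9.00 m^3/ha/yr

9.00 m^3/ha/yr


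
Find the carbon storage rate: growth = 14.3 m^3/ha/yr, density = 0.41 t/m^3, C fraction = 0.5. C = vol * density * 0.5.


C = 14.3 * 0.41 * 0.5 = 2.9315 ≈ 2.93 t C/ha/yr

2.93 t C/ha/yr


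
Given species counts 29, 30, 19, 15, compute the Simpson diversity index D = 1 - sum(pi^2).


Total N = 29 + 30 + 19 + 15 = 93
Per-species terms:
  p = 29/93 = 0.311828; p^2 = 0.311828^2 = 0.097237
  p = 30/93 = 0.322581; p^2 = 0.322581^2 = 0.104059
  p = 19/93 = 0.204301; p^2 = 0.204301^2 = 0.041739
  p = 15/93 = 0.161290; p^2 = 0.161290^2 = 0.026014
sum(p^2) = 0.097237 + 0.104059 + 0.041739 + 0.026014 = 0.269049
D = 1 - 0.269049 = 0.730951 ≈ 0.7310

0.7310


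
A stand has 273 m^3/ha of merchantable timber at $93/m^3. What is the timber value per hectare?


Value = 273 * 93 = $25389/ha

$25389/ha


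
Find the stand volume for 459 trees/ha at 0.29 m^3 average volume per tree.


V_stand = 459 * 0.29 = 133.11 ≈ 133.1 m^3/ha

133.1 m^3/ha


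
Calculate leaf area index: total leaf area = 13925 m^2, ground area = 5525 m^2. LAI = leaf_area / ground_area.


LAI = 13925 / 5525 = 2.5204 ≈ 2.52

2.52


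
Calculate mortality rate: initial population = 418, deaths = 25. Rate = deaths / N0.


Mortality rate = 25 / 418 = 0.059809 ≈ 0.0598

0.0598


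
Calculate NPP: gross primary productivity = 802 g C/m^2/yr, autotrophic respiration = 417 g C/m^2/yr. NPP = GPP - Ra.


NPP = GPP - Ra = 802 - 417 = 385 g C/m^2/yr

385 g C/m^2/yr


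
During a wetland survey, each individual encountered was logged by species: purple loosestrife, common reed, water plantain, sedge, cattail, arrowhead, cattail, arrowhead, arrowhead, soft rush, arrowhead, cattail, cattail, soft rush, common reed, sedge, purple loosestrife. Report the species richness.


Total individuals logged = 17
Distinct species (count of individuals): purple loosestrife (2), common reed (2), water plantain (1), sedge (2), cattail (4), arrowhead (4), soft rush (2)
Species richness = number of distinct species = 7

7


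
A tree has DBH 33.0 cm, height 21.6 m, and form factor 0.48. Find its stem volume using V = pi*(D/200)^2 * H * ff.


(D/200)^2 = (33.0/200)^2 = 0.165^2 = 0.027225
BA = 3.141593 * 0.027225 = 0.0855299 m^2
V = 0.0855299 * 21.6 * 0.48 = 0.886774 ≈ 0.887 m^3

0.887 m^3


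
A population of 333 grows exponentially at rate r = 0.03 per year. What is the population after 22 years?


r*t = 0.03 * 22 = 0.66
exp(0.66) = 1.93479
N = 333 * 1.93479 = 644.285 ≈ 644

644


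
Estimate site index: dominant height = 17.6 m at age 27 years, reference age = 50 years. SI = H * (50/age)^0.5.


50/27 = 1.85185
(1.85185)^0.5 = 1.36083
SI = 17.6 * 1.36083 = 23.9506 ≈ 24.0 m

24.0 m


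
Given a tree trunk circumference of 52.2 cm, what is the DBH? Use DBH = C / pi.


DBH = C / pi = 52.2 / 3.141593 = 16.6158 ≈ 16.62 cm

16.62 cm


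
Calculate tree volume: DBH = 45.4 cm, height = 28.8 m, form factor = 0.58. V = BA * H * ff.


(D/200)^2 = (45.4/200)^2 = 0.227^2 = 0.051529
BA = 3.141593 * 0.051529 = 0.161883 m^2
V = 0.161883 * 28.8 * 0.58 = 2.70409 ≈ 2.704 m^3

2.704 m^3


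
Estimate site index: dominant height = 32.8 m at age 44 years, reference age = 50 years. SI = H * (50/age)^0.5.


50/44 = 1.13636
(1.13636)^0.5 = 1.06600
SI = 32.8 * 1.06600 = 34.9648 ≈ 35.0 m

35.0 m


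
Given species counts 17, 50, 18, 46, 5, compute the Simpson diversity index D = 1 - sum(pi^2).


Total N = 17 + 50 + 18 + 46 + 5 = 136
Per-species terms:
  p = 17/136 = 0.125000; p^2 = 0.125000^2 = 0.015625
  p = 50/136 = 0.367647; p^2 = 0.367647^2 = 0.135164
  p = 18/136 = 0.132353; p^2 = 0.132353^2 = 0.017517
  p = 46/136 = 0.338235; p^2 = 0.338235^2 = 0.114403
  p = 5/136 = 0.036765; p^2 = 0.036765^2 = 0.001352
sum(p^2) = 0.015625 + 0.135164 + 0.017517 + 0.114403 + 0.001352 = 0.284061
D = 1 - 0.284061 = 0.715939 ≈ 0.7159

0.7159


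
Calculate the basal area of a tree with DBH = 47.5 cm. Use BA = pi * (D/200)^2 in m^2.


D/200 = 47.5/200 = 0.2375 m
(D/200)^2 = 0.2375^2 = 0.05640625
BA = 3.141593 * 0.05640625 = 0.177205 ≈ 0.1772 m^2

0.1772 m^2


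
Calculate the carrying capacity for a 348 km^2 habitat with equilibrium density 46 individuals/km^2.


K = 46 * 348 = 16008 individuals

16008 individuals


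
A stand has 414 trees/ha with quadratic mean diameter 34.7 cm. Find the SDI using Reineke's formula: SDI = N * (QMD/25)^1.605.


QMD/25 = 34.7/25 = 1.388
(1.388)^1.605 = exp(1.605 * ln(1.388)) = exp(1.605 * 0.327864) = exp(0.526222) = 1.69253
SDI = 414 * 1.69253 = 700.707 ≈ 701

701


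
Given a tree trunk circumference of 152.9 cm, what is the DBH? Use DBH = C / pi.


DBH = C / pi = 152.9 / 3.141593 = 48.6696 ≈ 48.67 cm

48.67 cm


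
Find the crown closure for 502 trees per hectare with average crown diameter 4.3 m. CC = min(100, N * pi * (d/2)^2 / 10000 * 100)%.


(d/2)^2 = (4.3/2)^2 = 2.15^2 = 4.6225
Crown area = 3.141593 * 4.6225 = 14.5220 m^2
N * area / 10000 * 100 = 502 * 14.5220 / 10000 * 100 = 72.9004
CC = min(100, 72.9004) = 72.9004 ≈ 72.9%

72.9%


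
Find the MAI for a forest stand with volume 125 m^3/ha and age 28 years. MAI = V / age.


MAI = 125 / 28 = 4.4643 ≈ 4.46 m^3/ha/yr

4.46 m^3/ha/yr


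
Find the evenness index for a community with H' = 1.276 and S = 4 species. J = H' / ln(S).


ln(4) = 1.38629
J = H' / ln(S) = 1.276 / 1.38629 = 0.920442 ≈ 0.9204

0.9204


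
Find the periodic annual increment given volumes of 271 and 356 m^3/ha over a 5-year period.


PAI = (V2 - V1) / period = (356 - 271) / 5 = 85 / 5 = 17.00 m^3/ha/yr

17.00 m^3/ha/yr


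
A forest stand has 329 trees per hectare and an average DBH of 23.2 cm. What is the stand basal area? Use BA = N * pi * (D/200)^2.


(D/200)^2 = (23.2/200)^2 = 0.116^2 = 0.013456
Individual BA = 3.141593 * 0.013456 = 0.0422733 m^2
Stand BA = 329 * 0.0422733 = 13.9079 ≈ 13.91 m^2/ha

13.91 m^2/ha


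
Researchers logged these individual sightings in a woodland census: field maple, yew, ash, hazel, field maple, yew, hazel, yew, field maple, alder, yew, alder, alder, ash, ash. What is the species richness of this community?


Total individuals logged = 15
Distinct species (count of individuals): field maple (3), yew (4), ash (3), hazel (2), alder (3)
Species richness = number of distinct species = 5

5


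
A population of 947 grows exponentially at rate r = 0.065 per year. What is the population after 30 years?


r*t = 0.065 * 30 = 1.95
exp(1.95) = 7.02869
N = 947 * 7.02869 = 6656.17 ≈ 6656

6656


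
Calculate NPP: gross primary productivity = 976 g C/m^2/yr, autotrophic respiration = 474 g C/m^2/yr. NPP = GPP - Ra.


NPP = GPP - Ra = 976 - 474 = 502 g C/m^2/yr

502 g C/m^2/yr


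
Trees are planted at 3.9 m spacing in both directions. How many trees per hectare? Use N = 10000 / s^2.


N = 10000 / 3.9^2 = 10000 / 15.21 = 657.462 ≈ 657 trees/ha

657 trees/ha


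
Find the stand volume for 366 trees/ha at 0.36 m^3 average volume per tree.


V_stand = 366 * 0.36 = 131.76 ≈ 131.8 m^3/ha

131.8 m^3/ha


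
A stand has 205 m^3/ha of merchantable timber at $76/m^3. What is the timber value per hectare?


Value = 205 * 76 = $15580/ha

$15580/ha


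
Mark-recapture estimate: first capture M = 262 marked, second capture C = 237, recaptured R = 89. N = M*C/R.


N = M * C / R = 262 * 237 / 89 = 62094 / 89 = 697.69 ≈ 698

698 individuals


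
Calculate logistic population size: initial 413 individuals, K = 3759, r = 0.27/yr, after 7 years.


(K - N0)/N0 = (3759 - 413)/413 = 3346/413 = 8.10169
r*t = 0.27 * 7 = 1.89; exp(-1.89) = 0.151072
8.10169 * 0.151072 = 1.22394
1 + 1.22394 = 2.22394
N = 3759 / 2.22394 = 1690.24 ≈ 1690

1690


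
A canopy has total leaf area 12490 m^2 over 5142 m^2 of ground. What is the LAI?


LAI = 12490 / 5142 = 2.4290 ≈ 2.43

2.43


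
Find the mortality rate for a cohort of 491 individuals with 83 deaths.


Mortality rate = 83 / 491 = 0.169043 ≈ 0.1690

0.1690


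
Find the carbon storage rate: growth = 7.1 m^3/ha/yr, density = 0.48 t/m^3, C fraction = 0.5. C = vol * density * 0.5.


C = 7.1 * 0.48 * 0.5 = 1.704 ≈ 1.70 t C/ha/yr

1.70 t C/ha/yr


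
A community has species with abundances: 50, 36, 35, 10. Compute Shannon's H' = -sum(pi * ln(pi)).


Total N = 50 + 36 + 35 + 10 = 131
Per-species terms:
  p = 50/131 = 0.381679; ln(p) = -0.963175; p*ln(p) = 0.381679 * (-0.963175) = -0.367624
  p = 36/131 = 0.274809; ln(p) = -1.291679; p*ln(p) = 0.274809 * (-1.291679) = -0.354965
  p = 35/131 = 0.267176; ln(p) = -1.319848; p*ln(p) = 0.267176 * (-1.319848) = -0.352632
  p = 10/131 = 0.076336; ln(p) = -2.572611; p*ln(p) = 0.076336 * (-2.572611) = -0.196383
sum(p*ln(p)) = (-0.367624) + (-0.354965) + (-0.352632) + (-0.196383) = -1.271604
H' = -(-1.271604) = 1.271604 ≈ 1.2716

1.2716


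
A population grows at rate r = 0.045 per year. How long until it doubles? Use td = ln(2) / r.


td = ln(2) / 0.045 = 0.693147 / 0.045 = 15.4033 ≈ 15.4 years

15.4 years


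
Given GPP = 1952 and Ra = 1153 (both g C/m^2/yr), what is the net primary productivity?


NPP = GPP - Ra = 1952 - 1153 = 799 g C/m^2/yr

799 g C/m^2/yr


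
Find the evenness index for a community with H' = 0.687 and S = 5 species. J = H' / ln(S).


ln(5) = 1.60944
J = H' / ln(S) = 0.687 / 1.60944 = 0.426857 ≈ 0.4269

0.4269


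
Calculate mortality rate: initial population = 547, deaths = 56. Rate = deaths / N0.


Mortality rate = 56 / 547 = 0.102377 ≈ 0.1024

0.1024


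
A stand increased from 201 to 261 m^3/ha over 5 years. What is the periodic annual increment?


PAI = (V2 - V1) / period = (261 - 201) / 5 = 60 / 5 = 12.00 m^3/ha/yr

12.00 m^3/ha/yr


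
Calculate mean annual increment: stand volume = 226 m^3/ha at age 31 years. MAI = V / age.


MAI = 226 / 31 = 7.2903 ≈ 7.29 m^3/ha/yr

7.29 m^3/ha/yr


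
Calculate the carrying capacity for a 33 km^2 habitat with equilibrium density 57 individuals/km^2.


K = 57 * 33 = 1881 individuals

1881 individuals


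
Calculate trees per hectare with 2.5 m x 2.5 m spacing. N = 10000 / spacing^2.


N = 10000 / 2.5^2 = 10000 / 6.25 = 1600.00 ≈ 1600 trees/ha

1600 trees/ha


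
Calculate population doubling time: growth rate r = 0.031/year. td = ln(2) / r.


td = ln(2) / 0.031 = 0.693147 / 0.031 = 22.3596 ≈ 22.4 years

22.4 years


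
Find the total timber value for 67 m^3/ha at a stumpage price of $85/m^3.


Value = 67 * 85 = $5695/ha

$5695/ha


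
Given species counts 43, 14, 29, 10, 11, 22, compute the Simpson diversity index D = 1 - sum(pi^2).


Total N = 43 + 14 + 29 + 10 + 11 + 22 = 129
Per-species terms:
  p = 43/129 = 0.333333; p^2 = 0.333333^2 = 0.111111
  p = 14/129 = 0.108527; p^2 = 0.108527^2 = 0.011778
  p = 29/129 = 0.224806; p^2 = 0.224806^2 = 0.050538
  p = 10/129 = 0.077519; p^2 = 0.077519^2 = 0.006009
  p = 11/129 = 0.085271; p^2 = 0.085271^2 = 0.007271
  p = 22/129 = 0.170543; p^2 = 0.170543^2 = 0.029085
sum(p^2) = 0.111111 + 0.011778 + 0.050538 + 0.006009 + 0.007271 + 0.029085 = 0.215792
D = 1 - 0.215792 = 0.784208 ≈ 0.7842

0.7842


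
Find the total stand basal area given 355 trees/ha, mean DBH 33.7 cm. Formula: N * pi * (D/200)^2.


(D/200)^2 = (33.7/200)^2 = 0.1685^2 = 0.02839225
Individual BA = 3.141593 * 0.02839225 = 0.0891969 m^2
Stand BA = 355 * 0.0891969 = 31.6649 ≈ 31.66 m^2/ha

31.66 m^2/ha


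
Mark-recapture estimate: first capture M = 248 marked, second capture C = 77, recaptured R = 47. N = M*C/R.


N = M * C / R = 248 * 77 / 47 = 19096 / 47 = 406.30 ≈ 406

406 individuals


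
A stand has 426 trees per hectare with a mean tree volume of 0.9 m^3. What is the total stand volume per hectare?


V_stand = 426 * 0.9 = 383.4 m^3/ha

383.4 m^3/ha


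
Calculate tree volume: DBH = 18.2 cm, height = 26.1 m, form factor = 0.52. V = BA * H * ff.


(D/200)^2 = (18.2/200)^2 = 0.091^2 = 0.008281
BA = 3.141593 * 0.008281 = 0.0260155 m^2
V = 0.0260155 * 26.1 * 0.52 = 0.353082 ≈ 0.353 m^3

0.353 m^3


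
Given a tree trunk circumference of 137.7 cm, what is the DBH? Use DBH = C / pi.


DBH = C / pi = 137.7 / 3.141593 = 43.8313 ≈ 43.83 cm

43.83 cm


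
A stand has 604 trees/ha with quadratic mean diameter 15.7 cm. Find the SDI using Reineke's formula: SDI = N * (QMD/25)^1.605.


QMD/25 = 15.7/25 = 0.628
(0.628)^1.605 = exp(1.605 * ln(0.628)) = exp(1.605 * (-0.465215)) = exp(-0.746670) = 0.473942
SDI = 604 * 0.473942 = 286.261 ≈ 286

286


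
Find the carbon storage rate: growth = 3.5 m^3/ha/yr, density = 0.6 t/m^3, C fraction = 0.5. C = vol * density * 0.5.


C = 3.5 * 0.6 * 0.5 = 1.05 t C/ha/yr

1.05 t C/ha/yr


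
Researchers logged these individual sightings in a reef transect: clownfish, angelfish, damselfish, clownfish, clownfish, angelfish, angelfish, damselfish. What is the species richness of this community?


Total individuals logged = 8
Distinct species (count of individuals): clownfish (3), angelfish (3), damselfish (2)
Species richness = number of distinct species = 3

3


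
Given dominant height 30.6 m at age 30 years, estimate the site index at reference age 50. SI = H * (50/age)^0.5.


50/30 = 1.66667
(1.66667)^0.5 = 1.29100
SI = 30.6 * 1.29100 = 39.5046 ≈ 39.5 m

39.5 m


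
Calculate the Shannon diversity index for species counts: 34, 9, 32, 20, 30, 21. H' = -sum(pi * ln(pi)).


Total N = 34 + 9 + 32 + 20 + 30 + 21 = 146
Per-species terms:
  p = 34/146 = 0.232877; ln(p) = -1.457245; p*ln(p) = 0.232877 * (-1.457245) = -0.339359
  p = 9/146 = 0.061644; ln(p) = -2.786379; p*ln(p) = 0.061644 * (-2.786379) = -0.171764
  p = 32/146 = 0.219178; ln(p) = -1.517871; p*ln(p) = 0.219178 * (-1.517871) = -0.332684
  p = 20/146 = 0.136986; ln(p) = -1.987877; p*ln(p) = 0.136986 * (-1.987877) = -0.272311
  p = 30/146 = 0.205479; ln(p) = -1.582411; p*ln(p) = 0.205479 * (-1.582411) = -0.325152
  p = 21/146 = 0.143836; ln(p) = -1.939082; p*ln(p) = 0.143836 * (-1.939082) = -0.278910
sum(p*ln(p)) = (-0.339359) + (-0.171764) + (-0.332684) + (-0.272311) + (-0.325152) + (-0.278910) = -1.720180
H' = -(-1.720180) = 1.720180 ≈ 1.7202

1.7202


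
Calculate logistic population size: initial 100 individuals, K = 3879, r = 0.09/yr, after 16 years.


(K - N0)/N0 = (3879 - 100)/100 = 3779/100 = 37.7900
r*t = 0.09 * 16 = 1.44; exp(-1.44) = 0.236928
37.7900 * 0.236928 = 8.95351
1 + 8.95351 = 9.95351
N = 3879 / 9.95351 = 389.712 ≈ 390

390


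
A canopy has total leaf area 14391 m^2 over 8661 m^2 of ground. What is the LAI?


LAI = 14391 / 8661 = 1.6616 ≈ 1.66

1.66


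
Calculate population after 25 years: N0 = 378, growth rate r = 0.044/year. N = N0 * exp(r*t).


r*t = 0.044 * 25 = 1.1
exp(1.1) = 3.00417
N = 378 * 3.00417 = 1135.58 ≈ 1136

1136


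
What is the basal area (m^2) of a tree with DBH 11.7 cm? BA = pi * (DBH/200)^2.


D/200 = 11.7/200 = 0.0585 m
(D/200)^2 = 0.0585^2 = 0.00342225
BA = 3.141593 * 0.00342225 = 0.0107513 ≈ 0.0108 m^2

0.0108 m^2


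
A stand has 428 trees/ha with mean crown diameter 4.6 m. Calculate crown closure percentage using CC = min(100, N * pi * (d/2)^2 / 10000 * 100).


(d/2)^2 = (4.6/2)^2 = 2.3^2 = 5.29
Crown area = 3.141593 * 5.29 = 16.6190 m^2
N * area / 10000 * 100 = 428 * 16.6190 / 10000 * 100 = 71.1293
CC = min(100, 71.1293) = 71.1293 ≈ 71.1%

71.1%


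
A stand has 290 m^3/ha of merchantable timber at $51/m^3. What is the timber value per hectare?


Value = 290 * 51 = $14790/ha

$14790/ha


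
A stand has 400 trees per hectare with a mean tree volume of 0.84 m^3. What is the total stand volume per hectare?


V_stand = 400 * 0.84 = 336.0 m^3/ha

336.0 m^3/ha


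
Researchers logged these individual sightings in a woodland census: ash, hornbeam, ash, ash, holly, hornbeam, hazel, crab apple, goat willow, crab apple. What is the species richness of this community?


Total individuals logged = 10
Distinct species (count of individuals): ash (3), hornbeam (2), holly (1), hazel (1), crab apple (2), goat willow (1)
Species richness = number of distinct species = 6

6


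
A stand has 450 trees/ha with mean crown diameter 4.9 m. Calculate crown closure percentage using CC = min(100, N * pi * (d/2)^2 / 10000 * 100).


(d/2)^2 = (4.9/2)^2 = 2.45^2 = 6.0025
Crown area = 3.141593 * 6.0025 = 18.8574 m^2
N * area / 10000 * 100 = 450 * 18.8574 / 10000 * 100 = 84.8583
CC = min(100, 84.8583) = 84.8583 ≈ 84.9%

84.9%


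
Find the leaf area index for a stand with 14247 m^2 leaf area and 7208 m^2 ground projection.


LAI = 14247 / 7208 = 1.9766 ≈ 1.98

1.98


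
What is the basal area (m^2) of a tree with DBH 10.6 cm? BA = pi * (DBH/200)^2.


D/200 = 10.6/200 = 0.053 m
(D/200)^2 = 0.053^2 = 0.002809
BA = 3.141593 * 0.002809 = 0.00882473 ≈ 0.0088 m^2

0.0088 m^2


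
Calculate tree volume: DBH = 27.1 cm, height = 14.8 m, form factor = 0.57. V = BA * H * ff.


(D/200)^2 = (27.1/200)^2 = 0.1355^2 = 0.01836025
BA = 3.141593 * 0.01836025 = 0.0576804 m^2
V = 0.0576804 * 14.8 * 0.57 = 0.486592 ≈ 0.487 m^3

0.487 m^3


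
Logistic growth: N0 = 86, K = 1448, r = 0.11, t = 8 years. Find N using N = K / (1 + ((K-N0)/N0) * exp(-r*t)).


(K - N0)/N0 = (1448 - 86)/86 = 1362/86 = 15.8372
r*t = 0.11 * 8 = 0.88; exp(-0.88) = 0.414783
15.8372 * 0.414783 = 6.56900
1 + 6.56900 = 7.56900
N = 1448 / 7.56900 = 191.307 ≈ 191

191


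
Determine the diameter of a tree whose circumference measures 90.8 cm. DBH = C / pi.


DBH = C / pi = 90.8 / 3.141593 = 28.9025 ≈ 28.90 cm

28.90 cm


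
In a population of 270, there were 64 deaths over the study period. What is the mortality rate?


Mortality rate = 64 / 270 = 0.237037 ≈ 0.2370

0.2370


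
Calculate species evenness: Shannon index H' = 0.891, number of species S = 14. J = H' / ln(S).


ln(14) = 2.63906
J = H' / ln(S) = 0.891 / 2.63906 = 0.337620 ≈ 0.3376

0.3376


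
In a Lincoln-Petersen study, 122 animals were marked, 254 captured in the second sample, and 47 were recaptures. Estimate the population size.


N = M * C / R = 122 * 254 / 47 = 30988 / 47 = 659.32 ≈ 659

659 individuals


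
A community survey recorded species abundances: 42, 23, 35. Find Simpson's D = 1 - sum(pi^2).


Total N = 42 + 23 + 35 = 100
Per-species terms:
  p = 42/100 = 0.420000; p^2 = 0.420000^2 = 0.176400
  p = 23/100 = 0.230000; p^2 = 0.230000^2 = 0.052900
  p = 35/100 = 0.350000; p^2 = 0.350000^2 = 0.122500
sum(p^2) = 0.176400 + 0.052900 + 0.122500 = 0.351800
D = 1 - 0.351800 = 0.648200 ≈ 0.6482

0.6482


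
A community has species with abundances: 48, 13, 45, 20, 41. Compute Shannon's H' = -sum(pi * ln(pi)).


Total N = 48 + 13 + 45 + 20 + 41 = 167
Per-species terms:
  p = 48/167 = 0.287425; ln(p) = -1.246793; p*ln(p) = 0.287425 * (-1.246793) = -0.358359
  p = 13/167 = 0.077844; ln(p) = -2.553048; p*ln(p) = 0.077844 * (-2.553048) = -0.198739
  p = 45/167 = 0.269461; ln(p) = -1.311332; p*ln(p) = 0.269461 * (-1.311332) = -0.353353
  p = 20/167 = 0.119760; ln(p) = -2.122266; p*ln(p) = 0.119760 * (-2.122266) = -0.254163
  p = 41/167 = 0.245509; ln(p) = -1.404422; p*ln(p) = 0.245509 * (-1.404422) = -0.344798
sum(p*ln(p)) = (-0.358359) + (-0.198739) + (-0.353353) + (-0.254163) + (-0.344798) = -1.509412
H' = -(-1.509412) = 1.509412 ≈ 1.5094

1.5094


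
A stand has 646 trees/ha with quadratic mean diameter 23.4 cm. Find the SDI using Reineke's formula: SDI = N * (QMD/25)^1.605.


QMD/25 = 23.4/25 = 0.936
(0.936)^1.605 = exp(1.605 * ln(0.936)) = exp(1.605 * (-0.0661398)) = exp(-0.106154) = 0.899286
SDI = 646 * 0.899286 = 580.939 ≈ 581

581


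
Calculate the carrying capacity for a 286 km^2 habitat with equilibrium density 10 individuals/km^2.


K = 10 * 286 = 2860 individuals

2860 individuals


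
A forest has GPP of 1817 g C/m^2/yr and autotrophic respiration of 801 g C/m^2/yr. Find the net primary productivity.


NPP = GPP - Ra = 1817 - 801 = 1016 g C/m^2/yr

1016 g C/m^2/yr


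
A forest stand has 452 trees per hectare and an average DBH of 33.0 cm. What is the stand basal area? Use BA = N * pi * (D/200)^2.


(D/200)^2 = (33.0/200)^2 = 0.165^2 = 0.027225
Individual BA = 3.141593 * 0.027225 = 0.0855299 m^2
Stand BA = 452 * 0.0855299 = 38.6595 ≈ 38.66 m^2/ha

38.66 m^2/ha


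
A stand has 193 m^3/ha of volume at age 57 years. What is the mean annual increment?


MAI = 193 / 57 = 3.3860 ≈ 3.39 m^3/ha/yr

3.39 m^3/ha/yr


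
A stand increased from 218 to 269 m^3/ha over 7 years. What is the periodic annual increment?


PAI = (V2 - V1) / period = (269 - 218) / 7 = 51 / 7 = 7.2857 ≈ 7.29 m^3/ha/yr

7.29 m^3/ha/yr


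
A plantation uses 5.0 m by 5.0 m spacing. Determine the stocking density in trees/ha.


N = 10000 / 5.0^2 = 10000 / 25 = 400.000 ≈ 400 trees/ha

400 trees/ha


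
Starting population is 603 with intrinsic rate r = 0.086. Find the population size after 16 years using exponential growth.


r*t = 0.086 * 16 = 1.376
exp(1.376) = 3.95903
N = 603 * 3.95903 = 2387.30 ≈ 2387

2387


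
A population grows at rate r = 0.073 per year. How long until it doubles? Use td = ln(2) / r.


td = ln(2) / 0.073 = 0.693147 / 0.073 = 9.49516 ≈ 9.5 years

9.5 years


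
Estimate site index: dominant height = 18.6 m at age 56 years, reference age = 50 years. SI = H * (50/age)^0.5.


50/56 = 0.892857
(0.892857)^0.5 = 0.944911
SI = 18.6 * 0.944911 = 17.5753 ≈ 17.6 m

17.6 m


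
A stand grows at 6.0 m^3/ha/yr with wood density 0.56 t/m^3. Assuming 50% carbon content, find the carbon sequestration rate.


C = 6.0 * 0.56 * 0.5 = 1.68 t C/ha/yr

1.68 t C/ha/yr


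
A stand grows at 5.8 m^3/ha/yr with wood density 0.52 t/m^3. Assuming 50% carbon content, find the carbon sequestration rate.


C = 5.8 * 0.52 * 0.5 = 1.508 ≈ 1.51 t C/ha/yr

1.51 t C/ha/yr


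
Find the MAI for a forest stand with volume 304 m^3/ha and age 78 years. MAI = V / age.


MAI = 304 / 78 = 3.8974 ≈ 3.90 m^3/ha/yr

3.90 m^3/ha/yr


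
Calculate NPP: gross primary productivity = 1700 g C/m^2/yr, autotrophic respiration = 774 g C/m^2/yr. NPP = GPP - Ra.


NPP = GPP - Ra = 1700 - 774 = 926 g C/m^2/yr

926 g C/m^2/yr


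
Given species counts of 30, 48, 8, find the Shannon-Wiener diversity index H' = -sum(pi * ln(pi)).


Total N = 30 + 48 + 8 = 86
Per-species terms:
  p = 30/86 = 0.348837; ln(p) = -1.053151; p*ln(p) = 0.348837 * (-1.053151) = -0.367378
  p = 48/86 = 0.558140; ln(p) = -0.583145; p*ln(p) = 0.558140 * (-0.583145) = -0.325477
  p = 8/86 = 0.093023; ln(p) = -2.374909; p*ln(p) = 0.093023 * (-2.374909) = -0.220921
sum(p*ln(p)) = (-0.367378) + (-0.325477) + (-0.220921) = -0.913776
H' = -(-0.913776) = 0.913776 ≈ 0.9138

0.9138


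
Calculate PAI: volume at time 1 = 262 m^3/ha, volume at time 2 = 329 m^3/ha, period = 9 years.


PAI = (V2 - V1) / period = (329 - 262) / 9 = 67 / 9 = 7.4444 ≈ 7.44 m^3/ha/yr

7.44 m^3/ha/yr


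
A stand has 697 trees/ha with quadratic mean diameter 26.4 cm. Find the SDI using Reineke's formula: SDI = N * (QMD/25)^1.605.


QMD/25 = 26.4/25 = 1.056
(1.056)^1.605 = exp(1.605 * ln(1.056)) = exp(1.605 * 0.0544882) = exp(0.0874536) = 1.09139
SDI = 697 * 1.09139 = 760.699 ≈ 761

761


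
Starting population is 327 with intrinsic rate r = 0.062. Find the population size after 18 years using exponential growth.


r*t = 0.062 * 18 = 1.116
exp(1.116) = 3.05262
N = 327 * 3.05262 = 998.207 ≈ 998

998


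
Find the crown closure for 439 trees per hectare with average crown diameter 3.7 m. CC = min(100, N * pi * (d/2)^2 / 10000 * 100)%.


(d/2)^2 = (3.7/2)^2 = 1.85^2 = 3.4225
Crown area = 3.141593 * 3.4225 = 10.7521 m^2
N * area / 10000 * 100 = 439 * 10.7521 / 10000 * 100 = 47.2017
CC = min(100, 47.2017) = 47.2017 ≈ 47.2%

47.2%


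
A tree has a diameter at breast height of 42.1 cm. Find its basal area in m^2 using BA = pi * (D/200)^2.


D/200 = 42.1/200 = 0.2105 m
(D/200)^2 = 0.2105^2 = 0.04431025
BA = 3.141593 * 0.04431025 = 0.139205 ≈ 0.1392 m^2

0.1392 m^2


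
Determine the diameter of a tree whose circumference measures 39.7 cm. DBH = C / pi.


DBH = C / pi = 39.7 / 3.141593 = 12.6369 ≈ 12.64 cm

12.64 cm


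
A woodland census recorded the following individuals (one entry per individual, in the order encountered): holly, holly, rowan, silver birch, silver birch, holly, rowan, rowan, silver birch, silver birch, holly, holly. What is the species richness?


Total individuals logged = 12
Distinct species (count of individuals): holly (5), rowan (3), silver birch (4)
Species richness = number of distinct species = 3

3


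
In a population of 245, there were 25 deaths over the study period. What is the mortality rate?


Mortality rate = 25 / 245 = 0.102041 ≈ 0.1020

0.1020


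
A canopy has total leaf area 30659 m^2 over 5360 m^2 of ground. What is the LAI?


LAI = 30659 / 5360 = 5.7200 ≈ 5.72

5.72


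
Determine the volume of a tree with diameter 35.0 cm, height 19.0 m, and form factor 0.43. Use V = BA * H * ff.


(D/200)^2 = (35.0/200)^2 = 0.175^2 = 0.030625
BA = 3.141593 * 0.030625 = 0.0962113 m^2
V = 0.0962113 * 19.0 * 0.43 = 0.786046 ≈ 0.786 m^3

0.786 m^3


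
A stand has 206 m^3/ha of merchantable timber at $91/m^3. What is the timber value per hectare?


Value = 206 * 91 = $18746/ha

$18746/ha


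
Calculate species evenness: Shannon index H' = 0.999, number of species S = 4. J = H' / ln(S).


ln(4) = 1.38629
J = H' / ln(S) = 0.999 / 1.38629 = 0.720628 ≈ 0.7206

0.7206


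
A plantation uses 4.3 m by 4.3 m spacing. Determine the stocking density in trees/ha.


N = 10000 / 4.3^2 = 10000 / 18.49 = 540.833 ≈ 541 trees/ha

541 trees/ha


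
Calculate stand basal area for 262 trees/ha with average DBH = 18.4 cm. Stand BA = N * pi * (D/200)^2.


(D/200)^2 = (18.4/200)^2 = 0.092^2 = 0.008464
Individual BA = 3.141593 * 0.008464 = 0.0265904 m^2
Stand BA = 262 * 0.0265904 = 6.96668 ≈ 6.97 m^2/ha

6.97 m^2/ha


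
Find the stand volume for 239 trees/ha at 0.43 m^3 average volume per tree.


V_stand = 239 * 0.43 = 102.77 ≈ 102.8 m^3/ha

102.8 m^3/ha


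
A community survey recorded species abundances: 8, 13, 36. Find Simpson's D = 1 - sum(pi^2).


Total N = 8 + 13 + 36 = 57
Per-species terms:
  p = 8/57 = 0.140351; p^2 = 0.140351^2 = 0.019698
  p = 13/57 = 0.228070; p^2 = 0.228070^2 = 0.052016
  p = 36/57 = 0.631579; p^2 = 0.631579^2 = 0.398892
sum(p^2) = 0.019698 + 0.052016 + 0.398892 = 0.470606
D = 1 - 0.470606 = 0.529394 ≈ 0.5294

0.5294


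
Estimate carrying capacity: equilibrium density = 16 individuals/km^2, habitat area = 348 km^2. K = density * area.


K = 16 * 348 = 5568 individuals

5568 individuals


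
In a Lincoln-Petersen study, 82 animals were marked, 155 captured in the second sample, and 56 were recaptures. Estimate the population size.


N = M * C / R = 82 * 155 / 56 = 12710 / 56 = 226.96 ≈ 227

227 individuals


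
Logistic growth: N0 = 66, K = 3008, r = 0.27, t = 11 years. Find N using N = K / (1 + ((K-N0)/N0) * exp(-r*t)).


(K - N0)/N0 = (3008 - 66)/66 = 2942/66 = 44.5758
r*t = 0.27 * 11 = 2.97; exp(-2.97) = 0.0513033
44.5758 * 0.0513033 = 2.28689
1 + 2.28689 = 3.28689
N = 3008 / 3.28689 = 915.151 ≈ 915

915


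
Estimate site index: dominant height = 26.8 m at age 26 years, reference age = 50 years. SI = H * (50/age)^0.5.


50/26 = 1.92308
(1.92308)^0.5 = 1.38675
SI = 26.8 * 1.38675 = 37.1649 ≈ 37.2 m

37.2 m


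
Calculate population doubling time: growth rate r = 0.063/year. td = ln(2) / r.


td = ln(2) / 0.063 = 0.693147 / 0.063 = 11.0023 ≈ 11.0 years

11.0 years


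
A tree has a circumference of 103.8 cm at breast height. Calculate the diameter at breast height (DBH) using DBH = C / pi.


DBH = C / pi = 103.8 / 3.141593 = 33.0406 ≈ 33.04 cm

33.04 cm


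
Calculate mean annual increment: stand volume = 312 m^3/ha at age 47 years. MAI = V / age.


MAI = 312 / 47 = 6.6383 ≈ 6.64 m^3/ha/yr

6.64 m^3/ha/yr


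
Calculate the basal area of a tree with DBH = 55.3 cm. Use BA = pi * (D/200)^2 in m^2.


D/200 = 55.3/200 = 0.2765 m
(D/200)^2 = 0.2765^2 = 0.07645225
BA = 3.141593 * 0.07645225 = 0.240182 ≈ 0.2402 m^2

0.2402 m^2


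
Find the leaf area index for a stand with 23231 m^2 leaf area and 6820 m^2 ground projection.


LAI = 23231 / 6820 = 3.4063 ≈ 3.41

3.41


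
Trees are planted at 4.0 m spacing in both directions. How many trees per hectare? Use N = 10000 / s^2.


N = 10000 / 4.0^2 = 10000 / 16 = 625.000 ≈ 625 trees/ha

625 trees/ha


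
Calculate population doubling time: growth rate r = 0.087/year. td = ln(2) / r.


td = ln(2) / 0.087 = 0.693147 / 0.087 = 7.96721 ≈ 8.0 years

8.0 years


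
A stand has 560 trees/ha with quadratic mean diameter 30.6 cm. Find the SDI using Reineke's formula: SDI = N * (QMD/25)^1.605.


QMD/25 = 30.6/25 = 1.224
(1.224)^1.605 = exp(1.605 * ln(1.224)) = exp(1.605 * 0.202124) = exp(0.324409) = 1.38321
SDI = 560 * 1.38321 = 774.598 ≈ 775

775


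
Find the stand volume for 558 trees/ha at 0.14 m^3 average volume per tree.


V_stand = 558 * 0.14 = 78.12 ≈ 78.1 m^3/ha

78.1 m^3/ha


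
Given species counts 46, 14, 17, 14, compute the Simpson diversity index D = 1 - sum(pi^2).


Total N = 46 + 14 + 17 + 14 = 91
Per-species terms:
  p = 46/91 = 0.505495; p^2 = 0.505495^2 = 0.255525
  p = 14/91 = 0.153846; p^2 = 0.153846^2 = 0.023669
  p = 17/91 = 0.186813; p^2 = 0.186813^2 = 0.034899
  p = 14/91 = 0.153846; p^2 = 0.153846^2 = 0.023669
sum(p^2) = 0.255525 + 0.023669 + 0.034899 + 0.023669 = 0.337762
D = 1 - 0.337762 = 0.662238 ≈ 0.6622

0.6622


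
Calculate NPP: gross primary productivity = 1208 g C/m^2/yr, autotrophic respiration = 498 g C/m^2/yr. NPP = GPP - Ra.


NPP = GPP - Ra = 1208 - 498 = 710 g C/m^2/yr

710 g C/m^2/yr


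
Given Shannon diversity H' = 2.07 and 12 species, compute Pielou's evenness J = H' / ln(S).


ln(12) = 2.48491
J = H' / ln(S) = 2.07 / 2.48491 = 0.833028 ≈ 0.8330

0.8330


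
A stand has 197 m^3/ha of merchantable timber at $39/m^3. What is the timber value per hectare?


Value = 197 * 39 = $7683/ha

$7683/ha


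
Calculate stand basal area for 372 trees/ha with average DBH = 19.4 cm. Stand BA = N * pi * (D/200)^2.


(D/200)^2 = (19.4/200)^2 = 0.097^2 = 0.009409
Individual BA = 3.141593 * 0.009409 = 0.0295592 m^2
Stand BA = 372 * 0.0295592 = 10.9960 ≈ 11.00 m^2/ha

11.00 m^2/ha


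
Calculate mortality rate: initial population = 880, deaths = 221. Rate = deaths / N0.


Mortality rate = 221 / 880 = 0.251136 ≈ 0.2511

0.2511


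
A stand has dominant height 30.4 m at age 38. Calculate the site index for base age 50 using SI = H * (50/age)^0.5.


50/38 = 1.31579
(1.31579)^0.5 = 1.14708
SI = 30.4 * 1.14708 = 34.8712 ≈ 34.9 m

34.9 m


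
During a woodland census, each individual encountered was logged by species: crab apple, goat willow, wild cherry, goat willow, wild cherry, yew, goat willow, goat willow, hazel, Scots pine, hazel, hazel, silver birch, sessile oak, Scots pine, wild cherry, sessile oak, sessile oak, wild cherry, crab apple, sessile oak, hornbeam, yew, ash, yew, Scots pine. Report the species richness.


Total individuals logged = 26
Distinct species (count of individuals): crab apple (2), goat willow (4), wild cherry (4), yew (3), hazel (3), Scots pine (3), silver birch (1), sessile oak (4), hornbeam (1), ash (1)
Species richness = number of distinct species = 10

10


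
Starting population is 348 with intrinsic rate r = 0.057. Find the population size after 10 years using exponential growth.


r*t = 0.057 * 10 = 0.57
exp(0.57) = 1.76827
N = 348 * 1.76827 = 615.358 ≈ 615

615


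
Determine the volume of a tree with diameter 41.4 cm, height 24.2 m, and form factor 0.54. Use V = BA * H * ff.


(D/200)^2 = (41.4/200)^2 = 0.207^2 = 0.042849
BA = 3.141593 * 0.042849 = 0.134614 m^2
V = 0.134614 * 24.2 * 0.54 = 1.75914 ≈ 1.759 m^3

1.759 m^3


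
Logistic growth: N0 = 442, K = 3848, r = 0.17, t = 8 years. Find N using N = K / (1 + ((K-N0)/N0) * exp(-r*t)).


(K - N0)/N0 = (3848 - 442)/442 = 3406/442 = 7.70588
r*t = 0.17 * 8 = 1.36; exp(-1.36) = 0.256661
7.70588 * 0.256661 = 1.97780
1 + 1.97780 = 2.97780
N = 3848 / 2.97780 = 1292.23 ≈ 1292

1292


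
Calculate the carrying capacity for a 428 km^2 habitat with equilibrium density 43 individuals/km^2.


K = 43 * 428 = 18404 individuals

18404 individuals


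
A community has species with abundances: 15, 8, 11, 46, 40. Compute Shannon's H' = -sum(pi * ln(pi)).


Total N = 15 + 8 + 11 + 46 + 40 = 120
Per-species terms:
  p = 15/120 = 0.125000; ln(p) = -2.079442; p*ln(p) = 0.125000 * (-2.079442) = -0.259930
  p = 8/120 = 0.066667; ln(p) = -2.708045; p*ln(p) = 0.066667 * (-2.708045) = -0.180537
  p = 11/120 = 0.091667; ln(p) = -2.389593; p*ln(p) = 0.091667 * (-2.389593) = -0.219047
  p = 46/120 = 0.383333; ln(p) = -0.958851; p*ln(p) = 0.383333 * (-0.958851) = -0.367559
  p = 40/120 = 0.333333; ln(p) = -1.098613; p*ln(p) = 0.333333 * (-1.098613) = -0.366204
sum(p*ln(p)) = (-0.259930) + (-0.180537) + (-0.219047) + (-0.367559) + (-0.366204) = -1.393277
H' = -(-1.393277) = 1.393277 ≈ 1.3933

1.3933


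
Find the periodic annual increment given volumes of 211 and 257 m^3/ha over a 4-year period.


PAI = (V2 - V1) / period = (257 - 211) / 4 = 46 / 4 = 11.50 m^3/ha/yr

11.50 m^3/ha/yr


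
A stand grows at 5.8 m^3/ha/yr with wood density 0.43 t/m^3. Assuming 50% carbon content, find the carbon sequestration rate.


C = 5.8 * 0.43 * 0.5 = 1.247 ≈ 1.25 t C/ha/yr

1.25 t C/ha/yr


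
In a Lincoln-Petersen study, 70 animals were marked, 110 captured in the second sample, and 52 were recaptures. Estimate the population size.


N = M * C / R = 70 * 110 / 52 = 7700 / 52 = 148.08 ≈ 148

148 individuals


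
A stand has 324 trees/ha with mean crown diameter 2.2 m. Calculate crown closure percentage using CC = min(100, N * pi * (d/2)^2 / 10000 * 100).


(d/2)^2 = (2.2/2)^2 = 1.1^2 = 1.21
Crown area = 3.141593 * 1.21 = 3.80133 m^2
N * area / 10000 * 100 = 324 * 3.80133 / 10000 * 100 = 12.3163
CC = min(100, 12.3163) = 12.3163 ≈ 12.3%

12.3%


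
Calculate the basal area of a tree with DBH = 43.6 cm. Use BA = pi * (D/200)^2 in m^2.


D/200 = 43.6/200 = 0.218 m
(D/200)^2 = 0.218^2 = 0.047524
BA = 3.141593 * 0.047524 = 0.149301 ≈ 0.1493 m^2

0.1493 m^2


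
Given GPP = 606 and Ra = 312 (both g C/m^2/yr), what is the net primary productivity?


NPP = GPP - Ra = 606 - 312 = 294 g C/m^2/yr

294 g C/m^2/yr


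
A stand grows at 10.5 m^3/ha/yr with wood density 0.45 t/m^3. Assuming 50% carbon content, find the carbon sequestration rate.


C = 10.5 * 0.45 * 0.5 = 2.3625 ≈ 2.36 t C/ha/yr

2.36 t C/ha/yr


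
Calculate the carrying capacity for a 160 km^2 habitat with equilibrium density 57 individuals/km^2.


K = 57 * 160 = 9120 individuals

9120 individuals


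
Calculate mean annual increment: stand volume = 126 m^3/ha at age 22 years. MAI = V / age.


MAI = 126 / 22 = 5.7273 ≈ 5.73 m^3/ha/yr

5.73 m^3/ha/yr


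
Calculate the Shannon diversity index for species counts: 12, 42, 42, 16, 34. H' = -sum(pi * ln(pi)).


Total N = 12 + 42 + 42 + 16 + 34 = 146
Per-species terms:
  p = 12/146 = 0.082192; ln(p) = -2.498697; p*ln(p) = 0.082192 * (-2.498697) = -0.205373
  p = 42/146 = 0.287671; ln(p) = -1.245938; p*ln(p) = 0.287671 * (-1.245938) = -0.358420
  p = 42/146 = 0.287671; ln(p) = -1.245938; p*ln(p) = 0.287671 * (-1.245938) = -0.358420
  p = 16/146 = 0.109589; ln(p) = -2.211018; p*ln(p) = 0.109589 * (-2.211018) = -0.242303
  p = 34/146 = 0.232877; ln(p) = -1.457245; p*ln(p) = 0.232877 * (-1.457245) = -0.339359
sum(p*ln(p)) = (-0.205373) + (-0.358420) + (-0.358420) + (-0.242303) + (-0.339359) = -1.503875
H' = -(-1.503875) = 1.503875 ≈ 1.5039

1.5039


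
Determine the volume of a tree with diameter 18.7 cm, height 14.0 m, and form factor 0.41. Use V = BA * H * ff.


(D/200)^2 = (18.7/200)^2 = 0.0935^2 = 0.00874225
BA = 3.141593 * 0.00874225 = 0.0274646 m^2
V = 0.0274646 * 14.0 * 0.41 = 0.157647 ≈ 0.158 m^3

0.158 m^3


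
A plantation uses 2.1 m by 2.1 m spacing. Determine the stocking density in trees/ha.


N = 10000 / 2.1^2 = 10000 / 4.41 = 2267.57 ≈ 2268 trees/ha

2268 trees/ha


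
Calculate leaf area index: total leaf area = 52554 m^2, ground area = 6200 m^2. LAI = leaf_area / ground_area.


LAI = 52554 / 6200 = 8.4765 ≈ 8.48

8.48


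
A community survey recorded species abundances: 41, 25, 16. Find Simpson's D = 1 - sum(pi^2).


Total N = 41 + 25 + 16 = 82
Per-species terms:
  p = 41/82 = 0.500000; p^2 = 0.500000^2 = 0.250000
  p = 25/82 = 0.304878; p^2 = 0.304878^2 = 0.092951
  p = 16/82 = 0.195122; p^2 = 0.195122^2 = 0.038073
sum(p^2) = 0.250000 + 0.092951 + 0.038073 = 0.381024
D = 1 - 0.381024 = 0.618976 ≈ 0.6190

0.6190


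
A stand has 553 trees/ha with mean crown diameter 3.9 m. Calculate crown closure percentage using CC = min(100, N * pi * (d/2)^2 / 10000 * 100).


(d/2)^2 = (3.9/2)^2 = 1.95^2 = 3.8025
Crown area = 3.141593 * 3.8025 = 11.9459 m^2
N * area / 10000 * 100 = 553 * 11.9459 / 10000 * 100 = 66.0608
CC = min(100, 66.0608) = 66.0608 ≈ 66.1%

66.1%
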